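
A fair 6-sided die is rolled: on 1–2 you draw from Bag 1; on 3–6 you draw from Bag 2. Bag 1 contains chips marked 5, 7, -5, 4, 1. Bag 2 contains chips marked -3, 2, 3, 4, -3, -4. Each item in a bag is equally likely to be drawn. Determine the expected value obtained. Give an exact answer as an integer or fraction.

31/45

E[X | Bag 1] = (5 + 7 − 5 + 4 + 1)/5 = 12/5
E[X | Bag 2] = (-3 + 2 + 3 + 4 − 3 − 4)/6 = -1/6
E[X] = (1/3)·12/5 + (2/3)·(-1/6) = 31/45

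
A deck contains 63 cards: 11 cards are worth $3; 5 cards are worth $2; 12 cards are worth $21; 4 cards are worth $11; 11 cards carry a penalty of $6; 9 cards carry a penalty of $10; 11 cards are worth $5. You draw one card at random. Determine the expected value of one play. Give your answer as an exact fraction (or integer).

E[payout] = (11/63)·3 + (5/63)·2 + (12/63)·21 + (4/63)·11 + (11/63)·(-6) + (9/63)·(-10) + (11/63)·5 = 34/9

34/9 dollars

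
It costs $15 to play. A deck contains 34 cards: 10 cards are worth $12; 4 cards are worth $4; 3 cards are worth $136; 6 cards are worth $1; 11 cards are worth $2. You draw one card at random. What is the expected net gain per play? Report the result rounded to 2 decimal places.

E[payout] = (10/34)·12 + (4/34)·4 + (3/34)·136 + (6/34)·1 + (11/34)·2 = 286/17
Expected profit = 286/17 − 15 = 31/17 ≈ $1.82

$1.82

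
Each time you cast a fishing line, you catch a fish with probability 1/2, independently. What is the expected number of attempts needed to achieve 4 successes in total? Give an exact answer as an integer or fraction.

By linearity (sum of 4 independent geometric waits), E[trials] = 4/p = 4/(1/2) = 8.

8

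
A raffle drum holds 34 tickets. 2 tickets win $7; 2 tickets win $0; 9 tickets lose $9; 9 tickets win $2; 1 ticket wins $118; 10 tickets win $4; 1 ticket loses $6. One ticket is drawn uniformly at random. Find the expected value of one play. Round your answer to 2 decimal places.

E[payout] = (2/34)·7 + (2/34)·0 + (9/34)·(-9) + (9/34)·2 + (1/34)·118 + (10/34)·4 + (1/34)·(-6) = 103/34
≈ $3.03

$3.03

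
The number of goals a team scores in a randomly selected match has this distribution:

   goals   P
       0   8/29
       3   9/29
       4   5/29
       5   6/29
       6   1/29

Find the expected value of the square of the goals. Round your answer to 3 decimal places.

11.966

E[X²] = (8/29)·0 + (9/29)·9 + (5/29)·16 + (6/29)·25 + (1/29)·36
     = 347/29 ≈ 11.966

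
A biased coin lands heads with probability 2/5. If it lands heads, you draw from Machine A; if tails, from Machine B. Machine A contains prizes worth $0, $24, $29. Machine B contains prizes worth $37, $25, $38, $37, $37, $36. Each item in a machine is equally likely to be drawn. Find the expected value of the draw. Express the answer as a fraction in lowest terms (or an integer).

E[X | Machine A] = (0 + 24 + 29)/3 = 53/3
E[X | Machine B] = (37 + 25 + 38 + 37 + 37 + 36)/6 = 35
E[X] = (2/5)·53/3 + (3/5)·35 = 421/15

421/15 dollars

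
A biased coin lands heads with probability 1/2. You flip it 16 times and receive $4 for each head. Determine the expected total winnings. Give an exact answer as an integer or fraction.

E[#heads] = 16·1/2 = 8 (linearity over flips).
E[winnings] = 4·8 = 32.

$32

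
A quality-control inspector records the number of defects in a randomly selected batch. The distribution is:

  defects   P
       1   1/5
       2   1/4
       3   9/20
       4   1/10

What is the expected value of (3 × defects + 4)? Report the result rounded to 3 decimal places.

11.350

E[3x+4] = (1/5)·7 + (1/4)·10 + (9/20)·13 + (1/10)·16
     = 227/20 ≈ 11.350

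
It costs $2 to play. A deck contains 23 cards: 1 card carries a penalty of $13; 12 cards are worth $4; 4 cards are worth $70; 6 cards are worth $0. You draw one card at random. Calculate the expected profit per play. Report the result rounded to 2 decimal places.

E[payout] = (1/23)·(-13) + (12/23)·4 + (4/23)·70 + (6/23)·0 = 315/23
Expected profit = 315/23 − 2 = 269/23 ≈ $11.70

$11.70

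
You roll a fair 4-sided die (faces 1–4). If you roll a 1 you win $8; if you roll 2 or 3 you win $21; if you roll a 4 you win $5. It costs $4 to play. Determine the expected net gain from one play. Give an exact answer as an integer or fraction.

39/4 dollars

E[payout] = (1/4)·5 + (1/4)·8 + (1/2)·21 = 55/4
Expected profit = 55/4 − 4 = 39/4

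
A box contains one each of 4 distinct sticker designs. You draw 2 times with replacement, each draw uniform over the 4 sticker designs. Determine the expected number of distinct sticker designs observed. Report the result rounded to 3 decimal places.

Let Xⱼ=1 if type j appears at least once. P(Xⱼ=1) = 1 − ((4−1)/4)^2 = 7/16.
E[#distinct] = 4·7/16 = 7/4.
≈ 1.750

1.750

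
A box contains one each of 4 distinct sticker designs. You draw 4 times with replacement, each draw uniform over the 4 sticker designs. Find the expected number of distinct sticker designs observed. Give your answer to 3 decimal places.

2.734

Let Xⱼ=1 if type j appears at least once. P(Xⱼ=1) = 1 − ((4−1)/4)^4 = 175/256.
E[#distinct] = 4·175/256 = 175/64.
≈ 2.734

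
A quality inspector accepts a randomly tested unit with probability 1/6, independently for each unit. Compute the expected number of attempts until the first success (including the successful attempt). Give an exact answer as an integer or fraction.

6

For a geometric distribution, E[trials] = 1/p = 1/(1/6) = 6.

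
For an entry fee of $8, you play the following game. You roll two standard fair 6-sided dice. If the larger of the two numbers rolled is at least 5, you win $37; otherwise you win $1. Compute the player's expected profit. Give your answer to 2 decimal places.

E[payout] = (4/9)·1 + (5/9)·37 = 21
Expected profit = 21 − 8 = 13 ≈ $13.00

$13.00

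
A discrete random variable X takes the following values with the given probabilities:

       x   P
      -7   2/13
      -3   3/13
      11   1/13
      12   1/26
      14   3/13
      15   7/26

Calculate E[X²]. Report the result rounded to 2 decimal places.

E[X²] = (2/13)·49 + (3/13)·9 + (1/13)·121 + (1/26)·144 + (3/13)·196 + (7/26)·225
     = 3387/26 ≈ 130.27

130.27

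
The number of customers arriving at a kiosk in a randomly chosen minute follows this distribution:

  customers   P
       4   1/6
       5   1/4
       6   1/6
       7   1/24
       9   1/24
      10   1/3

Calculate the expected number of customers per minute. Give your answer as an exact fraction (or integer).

E[X] = (1/6)·4 + (1/4)·5 + (1/6)·6 + (1/24)·7 + (1/24)·9 + (1/3)·10
     = 83/12

83/12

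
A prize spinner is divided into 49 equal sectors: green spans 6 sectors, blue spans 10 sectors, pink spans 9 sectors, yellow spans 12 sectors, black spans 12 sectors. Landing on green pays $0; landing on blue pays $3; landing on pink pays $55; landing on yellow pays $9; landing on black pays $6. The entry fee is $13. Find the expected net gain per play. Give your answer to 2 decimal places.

$1.39

E[payout] = (6/49)·0 + (10/49)·3 + (9/49)·55 + (12/49)·9 + (12/49)·6 = 705/49
Expected profit = 705/49 − 13 = 68/49 ≈ $1.39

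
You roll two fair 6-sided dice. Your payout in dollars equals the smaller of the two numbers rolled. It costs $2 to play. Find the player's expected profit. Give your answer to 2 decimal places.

$0.53

Distribution of the smaller of the two numbers rolled: 1 w.p. 11/36, 2 w.p. 1/4, 3 w.p. 7/36, 4 w.p. 5/36, 5 w.p. 1/12, 6 w.p. 1/36
E[payout] = (11/36)·1 + (1/4)·2 + (7/36)·3 + (5/36)·4 + (1/12)·5 + (1/36)·6 = 91/36
Expected profit = 91/36 − 2 = 19/36 ≈ $0.53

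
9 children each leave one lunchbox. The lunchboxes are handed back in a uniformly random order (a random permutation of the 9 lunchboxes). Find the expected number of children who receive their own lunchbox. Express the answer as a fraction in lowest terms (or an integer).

1

Let Xᵢ = 1 if person i gets their own lunchbox. For each i, P(Xᵢ=1) = 1/9.
By linearity of expectation, E[X₁+…+X_9] = 9·(1/9) = 1.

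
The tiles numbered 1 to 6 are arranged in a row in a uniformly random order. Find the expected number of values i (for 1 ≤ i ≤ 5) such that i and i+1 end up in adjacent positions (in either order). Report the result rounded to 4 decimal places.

For each i ∈ {1,…,5}, let Xᵢ = 1 if i and i+1 are adjacent. P(Xᵢ=1) = 2·(6−1)!/6! = 2/6.
By linearity, E[ΣXᵢ] = (5)·(2/6) = 5/3.
≈ 1.6667

1.6667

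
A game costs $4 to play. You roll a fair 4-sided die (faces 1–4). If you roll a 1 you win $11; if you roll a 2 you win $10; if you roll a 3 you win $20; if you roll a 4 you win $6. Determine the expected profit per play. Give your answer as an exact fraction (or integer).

31/4 dollars

E[payout] = (1/4)·6 + (1/4)·10 + (1/4)·11 + (1/4)·20 = 47/4
Expected profit = 47/4 − 4 = 31/4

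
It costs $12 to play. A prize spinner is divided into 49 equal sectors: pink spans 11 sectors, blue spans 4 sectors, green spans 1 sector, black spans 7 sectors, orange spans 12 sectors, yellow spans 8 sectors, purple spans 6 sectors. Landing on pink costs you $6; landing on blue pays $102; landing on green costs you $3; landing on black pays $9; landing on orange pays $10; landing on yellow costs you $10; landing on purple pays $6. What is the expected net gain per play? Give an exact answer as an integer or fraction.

E[payout] = (11/49)·(-6) + (4/49)·102 + (1/49)·(-3) + (7/49)·9 + (12/49)·10 + (8/49)·(-10) + (6/49)·6 = 478/49
Expected profit = 478/49 − 12 = -110/49

-110/49 dollars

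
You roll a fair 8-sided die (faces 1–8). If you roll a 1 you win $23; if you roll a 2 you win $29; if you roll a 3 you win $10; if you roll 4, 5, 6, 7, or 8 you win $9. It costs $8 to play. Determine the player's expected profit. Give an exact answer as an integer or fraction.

43/8 dollars

E[payout] = (5/8)·9 + (1/8)·10 + (1/8)·23 + (1/8)·29 = 107/8
Expected profit = 107/8 − 8 = 43/8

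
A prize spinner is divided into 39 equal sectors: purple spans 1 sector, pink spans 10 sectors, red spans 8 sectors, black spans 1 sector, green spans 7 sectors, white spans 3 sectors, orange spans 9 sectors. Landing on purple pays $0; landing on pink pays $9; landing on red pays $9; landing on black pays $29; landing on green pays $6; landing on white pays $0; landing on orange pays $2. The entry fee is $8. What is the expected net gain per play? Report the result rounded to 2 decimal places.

-$1.56

E[payout] = (1/39)·0 + (10/39)·9 + (8/39)·9 + (1/39)·29 + (7/39)·6 + (3/39)·0 + (9/39)·2 = 251/39
Expected profit = 251/39 − 8 = -61/39 ≈ -$1.56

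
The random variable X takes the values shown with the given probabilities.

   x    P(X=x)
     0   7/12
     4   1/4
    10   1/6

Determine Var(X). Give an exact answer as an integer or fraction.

122/9

E[X] = (7/12)·0 + (1/4)·4 + (1/6)·10 = 8/3
E[X²] = (7/12)·0 + (1/4)·16 + (1/6)·100 = 62/3
Var(X) = 62/3 − (8/3)² = 122/9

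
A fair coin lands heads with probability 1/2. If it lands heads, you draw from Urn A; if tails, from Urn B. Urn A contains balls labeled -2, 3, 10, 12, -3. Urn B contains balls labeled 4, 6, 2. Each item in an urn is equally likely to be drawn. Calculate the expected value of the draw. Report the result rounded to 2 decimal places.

4.00

E[X | Urn A] = (-2 + 3 + 10 + 12 − 3)/5 = 4
E[X | Urn B] = (4 + 6 + 2)/3 = 4
E[X] = (1/2)·4 + (1/2)·4 = 4 ≈ 4.00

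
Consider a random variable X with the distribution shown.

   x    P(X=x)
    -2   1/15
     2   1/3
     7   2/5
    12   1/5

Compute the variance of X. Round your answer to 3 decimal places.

E[X] = (1/15)·(-2) + (1/3)·2 + (2/5)·7 + (1/5)·12 = 86/15
E[X²] = (1/15)·4 + (1/3)·4 + (2/5)·49 + (1/5)·144 = 50
Var(X) = 50 − (86/15)² = 3854/225 ≈ 17.129

17.129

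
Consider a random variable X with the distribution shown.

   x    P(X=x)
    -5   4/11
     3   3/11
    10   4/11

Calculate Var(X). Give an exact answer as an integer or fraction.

E[X] = (4/11)·(-5) + (3/11)·3 + (4/11)·10 = 29/11
E[X²] = (4/11)·25 + (3/11)·9 + (4/11)·100 = 527/11
Var(X) = 527/11 − (29/11)² = 4956/121

4956/121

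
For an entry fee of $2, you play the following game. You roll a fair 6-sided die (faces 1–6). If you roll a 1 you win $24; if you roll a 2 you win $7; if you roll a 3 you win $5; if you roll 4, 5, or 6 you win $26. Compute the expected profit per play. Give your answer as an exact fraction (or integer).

$17

E[payout] = (1/6)·5 + (1/6)·7 + (1/6)·24 + (1/2)·26 = 19
Expected profit = 19 − 2 = 17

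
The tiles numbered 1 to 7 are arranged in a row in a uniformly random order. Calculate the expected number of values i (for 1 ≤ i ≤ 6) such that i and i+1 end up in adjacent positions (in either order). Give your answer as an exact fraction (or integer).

12/7

For each i ∈ {1,…,6}, let Xᵢ = 1 if i and i+1 are adjacent. P(Xᵢ=1) = 2·(7−1)!/7! = 2/7.
By linearity, E[ΣXᵢ] = (6)·(2/7) = 12/7.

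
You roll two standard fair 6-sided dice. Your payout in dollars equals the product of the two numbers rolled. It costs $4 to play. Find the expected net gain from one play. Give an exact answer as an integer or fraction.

33/4 dollars

Distribution of the product of the two numbers rolled: 1 w.p. 1/36, 2 w.p. 1/18, 3 w.p. 1/18, 4 w.p. 1/12, 5 w.p. 1/18, 6 w.p. 1/9, …
E[payout] = (1/36)·1 + (1/18)·2 + (1/18)·3 + (1/12)·4 + (1/18)·5 + (1/9)·6 + (1/18)·8 + (1/36)·9 + (1/18)·10 + (1/9)·12 + (1/18)·15 + (1/36)·16 + (1/18)·18 + (1/18)·20 + (1/18)·24 + (1/36)·25 + (1/18)·30 + (1/36)·36 = 49/4
Expected profit = 49/4 − 4 = 33/4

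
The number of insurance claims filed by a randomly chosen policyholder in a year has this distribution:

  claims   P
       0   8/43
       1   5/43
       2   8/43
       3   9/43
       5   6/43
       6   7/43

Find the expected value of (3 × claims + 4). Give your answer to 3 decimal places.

12.372

E[3x+4] = (8/43)·4 + (5/43)·7 + (8/43)·10 + (9/43)·13 + (6/43)·19 + (7/43)·22
     = 532/43 ≈ 12.372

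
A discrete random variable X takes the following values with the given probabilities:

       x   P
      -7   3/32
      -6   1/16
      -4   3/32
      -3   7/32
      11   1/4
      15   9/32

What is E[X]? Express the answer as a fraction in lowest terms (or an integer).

157/32

E[X] = (3/32)·(-7) + (1/16)·(-6) + (3/32)·(-4) + (7/32)·(-3) + (1/4)·11 + (9/32)·15
     = 157/32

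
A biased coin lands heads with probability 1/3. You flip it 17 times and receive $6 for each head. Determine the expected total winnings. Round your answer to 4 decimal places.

E[#heads] = 17·1/3 = 17/3 (linearity over flips).
E[winnings] = 6·17/3 = 34.
≈ 34.0000

$34.0000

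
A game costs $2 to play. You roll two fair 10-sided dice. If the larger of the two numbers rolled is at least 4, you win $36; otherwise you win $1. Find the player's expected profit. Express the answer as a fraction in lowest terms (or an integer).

E[payout] = (9/100)·1 + (91/100)·36 = 657/20
Expected profit = 657/20 − 2 = 617/20

617/20 dollars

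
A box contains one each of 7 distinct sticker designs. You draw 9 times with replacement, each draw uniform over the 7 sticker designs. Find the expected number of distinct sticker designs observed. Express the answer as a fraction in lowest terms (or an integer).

Let Xⱼ=1 if type j appears at least once. P(Xⱼ=1) = 1 − ((7−1)/7)^9 = 30275911/40353607.
E[#distinct] = 7·30275911/40353607 = 30275911/5764801.

30275911/5764801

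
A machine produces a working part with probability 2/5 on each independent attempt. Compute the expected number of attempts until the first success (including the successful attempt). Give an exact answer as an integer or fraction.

For a geometric distribution, E[trials] = 1/p = 1/(2/5) = 5/2.

5/2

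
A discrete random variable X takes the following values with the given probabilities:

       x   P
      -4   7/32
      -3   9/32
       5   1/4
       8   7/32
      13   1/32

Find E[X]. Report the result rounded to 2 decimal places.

1.69

E[X] = (7/32)·(-4) + (9/32)·(-3) + (1/4)·5 + (7/32)·8 + (1/32)·13
     = 27/16 ≈ 1.69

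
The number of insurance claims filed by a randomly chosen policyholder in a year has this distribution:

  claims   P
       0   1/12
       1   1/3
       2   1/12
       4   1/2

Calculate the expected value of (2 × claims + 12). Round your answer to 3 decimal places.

17.000

E[2x+12] = (1/12)·12 + (1/3)·14 + (1/12)·16 + (1/2)·20
     = 17 ≈ 17.000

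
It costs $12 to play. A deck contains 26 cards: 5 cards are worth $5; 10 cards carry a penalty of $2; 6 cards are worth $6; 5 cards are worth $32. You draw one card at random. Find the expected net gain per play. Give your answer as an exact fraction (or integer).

E[payout] = (5/26)·5 + (10/26)·(-2) + (6/26)·6 + (5/26)·32 = 201/26
Expected profit = 201/26 − 12 = -111/26

-111/26 dollars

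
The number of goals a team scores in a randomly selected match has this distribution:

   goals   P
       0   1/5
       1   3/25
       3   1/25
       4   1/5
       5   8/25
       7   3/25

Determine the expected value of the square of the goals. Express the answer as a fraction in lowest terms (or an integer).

439/25

E[X²] = (1/5)·0 + (3/25)·1 + (1/25)·9 + (1/5)·16 + (8/25)·25 + (3/25)·49
     = 439/25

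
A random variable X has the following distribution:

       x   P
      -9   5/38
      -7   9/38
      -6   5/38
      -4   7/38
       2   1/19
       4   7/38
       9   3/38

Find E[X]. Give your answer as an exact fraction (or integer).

E[X] = (5/38)·(-9) + (9/38)·(-7) + (5/38)·(-6) + (7/38)·(-4) + (1/19)·2 + (7/38)·4 + (3/38)·9
     = -107/38

-107/38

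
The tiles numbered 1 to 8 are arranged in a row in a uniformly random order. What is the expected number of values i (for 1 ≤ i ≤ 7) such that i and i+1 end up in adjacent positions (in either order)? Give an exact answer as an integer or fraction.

For each i ∈ {1,…,7}, let Xᵢ = 1 if i and i+1 are adjacent. P(Xᵢ=1) = 2·(8−1)!/8! = 2/8.
By linearity, E[ΣXᵢ] = (7)·(2/8) = 7/4.

7/4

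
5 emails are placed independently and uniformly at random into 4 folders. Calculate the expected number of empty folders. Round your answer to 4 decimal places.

Let Xⱼ=1 if folder j is empty. P(Xⱼ=1) = ((4-1)/4)^5 = 243/1024.
By linearity, E[#empty] = 4·243/1024 = 243/256.
≈ 0.9492

0.9492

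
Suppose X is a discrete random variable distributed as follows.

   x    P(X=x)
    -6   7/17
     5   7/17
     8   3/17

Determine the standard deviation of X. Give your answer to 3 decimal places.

E[X] = 1, E[X²] = 619/17
Var(X) = E[X²] − (E[X])² = 619/17 − 1 = 602/17
SD(X) = √(602/17) ≈ 5.951

5.951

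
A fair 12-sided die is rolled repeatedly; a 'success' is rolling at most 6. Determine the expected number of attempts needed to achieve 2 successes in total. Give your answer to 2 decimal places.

4.00

By linearity (sum of 2 independent geometric waits), E[trials] = 2/p = 2/(1/2) = 4.
≈ 4.00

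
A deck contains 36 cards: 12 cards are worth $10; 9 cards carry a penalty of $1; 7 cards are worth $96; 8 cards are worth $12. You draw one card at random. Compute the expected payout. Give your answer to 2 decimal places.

E[payout] = (12/36)·10 + (9/36)·(-1) + (7/36)·96 + (8/36)·12 = 293/12
≈ $24.42

$24.42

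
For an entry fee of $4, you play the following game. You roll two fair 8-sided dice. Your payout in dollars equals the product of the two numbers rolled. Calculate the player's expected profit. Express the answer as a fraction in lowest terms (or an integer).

Distribution of the product of the two numbers rolled: 1 w.p. 1/64, 2 w.p. 1/32, 3 w.p. 1/32, 4 w.p. 3/64, 5 w.p. 1/32, 6 w.p. 1/16, …
E[payout] = (1/64)·1 + (1/32)·2 + (1/32)·3 + (3/64)·4 + (1/32)·5 + (1/16)·6 + (1/32)·7 + (1/16)·8 + (1/64)·9 + (1/32)·10 + (1/16)·12 + (1/32)·14 + (1/32)·15 + (3/64)·16 + (1/32)·18 + (1/32)·20 + (1/32)·21 + (1/16)·24 + (1/64)·25 + (1/32)·28 + (1/32)·30 + (1/32)·32 + (1/32)·35 + (1/64)·36 + (1/32)·40 + (1/32)·42 + (1/32)·48 + (1/64)·49 + (1/32)·56 + (1/64)·64 = 81/4
Expected profit = 81/4 − 4 = 65/4

65/4 dollars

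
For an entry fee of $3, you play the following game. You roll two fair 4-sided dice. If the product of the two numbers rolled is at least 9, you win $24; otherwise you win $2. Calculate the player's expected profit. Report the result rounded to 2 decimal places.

$4.50

E[payout] = (3/4)·2 + (1/4)·24 = 15/2
Expected profit = 15/2 − 3 = 9/2 ≈ $4.50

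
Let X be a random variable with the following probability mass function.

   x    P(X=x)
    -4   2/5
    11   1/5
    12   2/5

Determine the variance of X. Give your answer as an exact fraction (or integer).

1476/25

E[X] = (2/5)·(-4) + (1/5)·11 + (2/5)·12 = 27/5
E[X²] = (2/5)·16 + (1/5)·121 + (2/5)·144 = 441/5
Var(X) = 441/5 − (27/5)² = 1476/25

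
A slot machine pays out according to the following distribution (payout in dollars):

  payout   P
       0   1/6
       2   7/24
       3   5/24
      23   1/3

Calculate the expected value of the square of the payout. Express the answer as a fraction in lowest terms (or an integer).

1435/8

E[X²] = (1/6)·0 + (7/24)·4 + (5/24)·9 + (1/3)·529
     = 1435/8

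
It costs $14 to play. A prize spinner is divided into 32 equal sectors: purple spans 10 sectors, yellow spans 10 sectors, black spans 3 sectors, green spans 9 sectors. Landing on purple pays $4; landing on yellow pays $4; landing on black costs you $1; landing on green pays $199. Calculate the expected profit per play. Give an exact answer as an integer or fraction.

E[payout] = (10/32)·4 + (10/32)·4 + (3/32)·(-1) + (9/32)·199 = 467/8
Expected profit = 467/8 − 14 = 355/8

355/8 dollars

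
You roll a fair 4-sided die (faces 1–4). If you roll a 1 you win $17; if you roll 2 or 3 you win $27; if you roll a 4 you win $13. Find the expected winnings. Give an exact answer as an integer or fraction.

E[payout] = (1/4)·13 + (1/4)·17 + (1/2)·27 = 21

$21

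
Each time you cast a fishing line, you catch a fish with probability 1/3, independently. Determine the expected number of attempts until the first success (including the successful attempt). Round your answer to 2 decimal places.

For a geometric distribution, E[trials] = 1/p = 1/(1/3) = 3.
≈ 3.00

3.00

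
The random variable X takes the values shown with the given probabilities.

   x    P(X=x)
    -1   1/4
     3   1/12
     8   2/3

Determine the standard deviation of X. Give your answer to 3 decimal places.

3.902

E[X] = 16/3, E[X²] = 131/3
Var(X) = E[X²] − (E[X])² = 131/3 − 256/9 = 137/9
SD(X) = √(137/9) ≈ 3.902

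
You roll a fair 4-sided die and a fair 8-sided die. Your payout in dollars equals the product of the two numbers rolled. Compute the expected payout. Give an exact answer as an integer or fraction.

45/4 dollars

Distribution of the product of the two numbers rolled: 1 w.p. 1/32, 2 w.p. 1/16, 3 w.p. 1/16, 4 w.p. 3/32, 5 w.p. 1/32, 6 w.p. 3/32, …
E[payout] = (1/32)·1 + (1/16)·2 + (1/16)·3 + (3/32)·4 + (1/32)·5 + (3/32)·6 + (1/32)·7 + (3/32)·8 + (1/32)·9 + (1/32)·10 + (3/32)·12 + (1/32)·14 + (1/32)·15 + (1/16)·16 + (1/32)·18 + (1/32)·20 + (1/32)·21 + (1/16)·24 + (1/32)·28 + (1/32)·32 = 45/4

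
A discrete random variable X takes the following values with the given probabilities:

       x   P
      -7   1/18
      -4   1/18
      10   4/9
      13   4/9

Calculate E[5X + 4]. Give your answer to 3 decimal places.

52.056

E[5x+4] = (1/18)·(-31) + (1/18)·(-16) + (4/9)·54 + (4/9)·69
     = 937/18 ≈ 52.056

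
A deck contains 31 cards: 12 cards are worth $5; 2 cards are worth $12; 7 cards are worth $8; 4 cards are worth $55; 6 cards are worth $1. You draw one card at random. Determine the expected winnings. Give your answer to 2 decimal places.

$11.81

E[payout] = (12/31)·5 + (2/31)·12 + (7/31)·8 + (4/31)·55 + (6/31)·1 = 366/31
≈ $11.81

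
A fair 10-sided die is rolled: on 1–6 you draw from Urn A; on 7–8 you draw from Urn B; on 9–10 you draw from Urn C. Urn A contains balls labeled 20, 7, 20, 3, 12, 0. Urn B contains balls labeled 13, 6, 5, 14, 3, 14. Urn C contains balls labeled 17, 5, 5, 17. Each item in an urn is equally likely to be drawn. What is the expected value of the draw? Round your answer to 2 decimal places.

E[X | Urn A] = (20 + 7 + 20 + 3 + 12 + 0)/6 = 31/3
E[X | Urn B] = (13 + 6 + 5 + 14 + 3 + 14)/6 = 55/6
E[X | Urn C] = (17 + 5 + 5 + 17)/4 = 11
E[X] = (3/5)·31/3 + (1/5)·55/6 + (1/5)·11 = 307/30 ≈ 10.23

10.23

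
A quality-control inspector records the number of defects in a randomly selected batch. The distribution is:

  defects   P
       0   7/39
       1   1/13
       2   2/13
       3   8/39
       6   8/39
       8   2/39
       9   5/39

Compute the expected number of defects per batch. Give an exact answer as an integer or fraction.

148/39

E[X] = (7/39)·0 + (1/13)·1 + (2/13)·2 + (8/39)·3 + (8/39)·6 + (2/39)·8 + (5/39)·9
     = 148/39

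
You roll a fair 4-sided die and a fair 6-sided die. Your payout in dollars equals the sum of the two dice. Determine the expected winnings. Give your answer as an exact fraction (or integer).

$6

Distribution of the sum of the two dice: 2 w.p. 1/24, 3 w.p. 1/12, 4 w.p. 1/8, 5 w.p. 1/6, 6 w.p. 1/6, 7 w.p. 1/6, …
E[payout] = (1/24)·2 + (1/12)·3 + (1/8)·4 + (1/6)·5 + (1/6)·6 + (1/6)·7 + (1/8)·8 + (1/12)·9 + (1/24)·10 = 6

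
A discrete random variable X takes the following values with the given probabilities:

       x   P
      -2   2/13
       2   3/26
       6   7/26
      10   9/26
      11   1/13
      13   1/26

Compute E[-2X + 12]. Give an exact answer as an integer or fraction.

-9/13

E[-2x+12] = (2/13)·16 + (3/26)·8 + (7/26)·0 + (9/26)·(-8) + (1/13)·(-10) + (1/26)·(-14)
     = -9/13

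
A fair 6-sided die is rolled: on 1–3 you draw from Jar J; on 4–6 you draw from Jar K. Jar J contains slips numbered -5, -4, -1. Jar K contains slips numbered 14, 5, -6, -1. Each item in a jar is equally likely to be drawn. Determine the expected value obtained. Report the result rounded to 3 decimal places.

-0.167

E[X | Jar J] = (-5 − 4 − 1)/3 = -10/3
E[X | Jar K] = (14 + 5 − 6 − 1)/4 = 3
E[X] = (1/2)·(-10/3) + (1/2)·3 = -1/6 ≈ -0.167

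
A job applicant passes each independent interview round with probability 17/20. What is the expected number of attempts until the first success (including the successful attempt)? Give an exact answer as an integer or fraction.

20/17

For a geometric distribution, E[trials] = 1/p = 1/(17/20) = 20/17.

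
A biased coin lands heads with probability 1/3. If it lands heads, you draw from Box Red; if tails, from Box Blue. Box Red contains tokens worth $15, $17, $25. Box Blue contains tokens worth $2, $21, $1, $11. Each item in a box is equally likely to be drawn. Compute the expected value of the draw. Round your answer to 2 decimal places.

$12.17

E[X | Box Red] = (15 + 17 + 25)/3 = 19
E[X | Box Blue] = (2 + 21 + 1 + 11)/4 = 35/4
E[X] = (1/3)·19 + (2/3)·35/4 = 73/6 ≈ 12.17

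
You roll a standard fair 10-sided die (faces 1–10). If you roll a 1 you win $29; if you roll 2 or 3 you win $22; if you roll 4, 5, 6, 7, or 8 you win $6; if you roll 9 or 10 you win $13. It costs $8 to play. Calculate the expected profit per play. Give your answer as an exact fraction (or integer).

E[payout] = (1/2)·6 + (1/5)·13 + (1/5)·22 + (1/10)·29 = 129/10
Expected profit = 129/10 − 8 = 49/10

49/10 dollars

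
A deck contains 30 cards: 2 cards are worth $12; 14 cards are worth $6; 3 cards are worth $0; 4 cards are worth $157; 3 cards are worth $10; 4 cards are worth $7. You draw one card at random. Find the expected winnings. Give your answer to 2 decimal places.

$26.47

E[payout] = (2/30)·12 + (14/30)·6 + (3/30)·0 + (4/30)·157 + (3/30)·10 + (4/30)·7 = 397/15
≈ $26.47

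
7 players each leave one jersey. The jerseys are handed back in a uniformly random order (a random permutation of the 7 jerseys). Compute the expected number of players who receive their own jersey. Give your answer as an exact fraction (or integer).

Let Xᵢ = 1 if person i gets their own jersey. For each i, P(Xᵢ=1) = 1/7.
By linearity of expectation, E[X₁+…+X_7] = 7·(1/7) = 1.

1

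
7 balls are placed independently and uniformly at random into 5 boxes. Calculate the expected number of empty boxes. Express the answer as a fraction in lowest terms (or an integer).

Let Xⱼ=1 if box j is empty. P(Xⱼ=1) = ((5-1)/5)^7 = 16384/78125.
By linearity, E[#empty] = 5·16384/78125 = 16384/15625.

16384/15625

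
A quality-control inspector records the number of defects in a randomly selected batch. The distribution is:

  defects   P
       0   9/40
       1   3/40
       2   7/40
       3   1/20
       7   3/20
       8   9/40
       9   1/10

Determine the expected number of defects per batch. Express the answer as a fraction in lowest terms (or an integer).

173/40

E[X] = (9/40)·0 + (3/40)·1 + (7/40)·2 + (1/20)·3 + (3/20)·7 + (9/40)·8 + (1/10)·9
     = 173/40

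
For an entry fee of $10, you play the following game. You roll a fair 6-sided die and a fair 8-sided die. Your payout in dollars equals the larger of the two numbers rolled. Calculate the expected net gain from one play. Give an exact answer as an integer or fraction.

-229/48 dollars

Distribution of the larger of the two numbers rolled: 1 w.p. 1/48, 2 w.p. 1/16, 3 w.p. 5/48, 4 w.p. 7/48, 5 w.p. 3/16, 6 w.p. 11/48, …
E[payout] = (1/48)·1 + (1/16)·2 + (5/48)·3 + (7/48)·4 + (3/16)·5 + (11/48)·6 + (1/8)·7 + (1/8)·8 = 251/48
Expected profit = 251/48 − 10 = -229/48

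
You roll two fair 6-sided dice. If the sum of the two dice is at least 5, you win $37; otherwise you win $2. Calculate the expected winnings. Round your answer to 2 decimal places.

$31.17

E[payout] = (1/6)·2 + (5/6)·37 = 187/6
≈ $31.17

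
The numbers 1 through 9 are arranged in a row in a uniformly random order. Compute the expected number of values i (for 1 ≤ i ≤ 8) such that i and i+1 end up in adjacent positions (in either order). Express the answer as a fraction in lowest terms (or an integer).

16/9

For each i ∈ {1,…,8}, let Xᵢ = 1 if i and i+1 are adjacent. P(Xᵢ=1) = 2·(9−1)!/9! = 2/9.
By linearity, E[ΣXᵢ] = (8)·(2/9) = 16/9.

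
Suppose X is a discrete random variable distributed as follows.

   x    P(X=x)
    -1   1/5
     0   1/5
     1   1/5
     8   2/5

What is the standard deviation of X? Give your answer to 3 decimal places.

E[X] = 16/5, E[X²] = 26
Var(X) = E[X²] − (E[X])² = 26 − 256/25 = 394/25
SD(X) = √(394/25) ≈ 3.970

3.970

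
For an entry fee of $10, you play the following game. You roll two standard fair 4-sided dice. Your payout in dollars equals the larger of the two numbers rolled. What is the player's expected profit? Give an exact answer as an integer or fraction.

Distribution of the larger of the two numbers rolled: 1 w.p. 1/16, 2 w.p. 3/16, 3 w.p. 5/16, 4 w.p. 7/16
E[payout] = (1/16)·1 + (3/16)·2 + (5/16)·3 + (7/16)·4 = 25/8
Expected profit = 25/8 − 10 = -55/8

-55/8 dollars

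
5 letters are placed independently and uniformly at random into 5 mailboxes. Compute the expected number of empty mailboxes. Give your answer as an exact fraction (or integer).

Let Xⱼ=1 if mailbox j is empty. P(Xⱼ=1) = ((5-1)/5)^5 = 1024/3125.
By linearity, E[#empty] = 5·1024/3125 = 1024/625.

1024/625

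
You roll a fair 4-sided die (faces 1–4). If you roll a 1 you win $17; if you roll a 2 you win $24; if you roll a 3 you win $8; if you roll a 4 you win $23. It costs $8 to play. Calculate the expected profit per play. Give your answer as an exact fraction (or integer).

E[payout] = (1/4)·8 + (1/4)·17 + (1/4)·23 + (1/4)·24 = 18
Expected profit = 18 − 8 = 10

$10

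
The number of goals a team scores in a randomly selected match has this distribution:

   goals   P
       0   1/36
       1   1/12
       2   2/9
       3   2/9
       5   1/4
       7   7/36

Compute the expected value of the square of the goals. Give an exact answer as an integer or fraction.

E[X²] = (1/36)·0 + (1/12)·1 + (2/9)·4 + (2/9)·9 + (1/4)·25 + (7/36)·49
     = 75/4

75/4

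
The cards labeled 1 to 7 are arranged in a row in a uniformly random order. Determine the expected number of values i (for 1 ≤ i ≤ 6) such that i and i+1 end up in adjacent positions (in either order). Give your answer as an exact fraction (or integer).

12/7

For each i ∈ {1,…,6}, let Xᵢ = 1 if i and i+1 are adjacent. P(Xᵢ=1) = 2·(7−1)!/7! = 2/7.
By linearity, E[ΣXᵢ] = (6)·(2/7) = 12/7.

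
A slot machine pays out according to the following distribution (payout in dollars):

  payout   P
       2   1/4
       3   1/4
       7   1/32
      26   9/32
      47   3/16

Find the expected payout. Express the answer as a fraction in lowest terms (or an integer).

E[X] = (1/4)·2 + (1/4)·3 + (1/32)·7 + (9/32)·26 + (3/16)·47
     = 563/32

563/32 dollars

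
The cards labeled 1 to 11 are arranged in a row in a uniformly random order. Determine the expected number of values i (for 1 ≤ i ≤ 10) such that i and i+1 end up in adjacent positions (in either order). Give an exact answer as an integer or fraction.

For each i ∈ {1,…,10}, let Xᵢ = 1 if i and i+1 are adjacent. P(Xᵢ=1) = 2·(11−1)!/11! = 2/11.
By linearity, E[ΣXᵢ] = (10)·(2/11) = 20/11.

20/11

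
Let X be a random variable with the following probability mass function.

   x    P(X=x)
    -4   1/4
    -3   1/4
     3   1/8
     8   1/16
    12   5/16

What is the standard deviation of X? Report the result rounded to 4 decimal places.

E[X] = 23/8, E[X²] = 451/8
Var(X) = E[X²] − (E[X])² = 451/8 − 529/64 = 3079/64
SD(X) = √(3079/64) ≈ 6.9361

6.9361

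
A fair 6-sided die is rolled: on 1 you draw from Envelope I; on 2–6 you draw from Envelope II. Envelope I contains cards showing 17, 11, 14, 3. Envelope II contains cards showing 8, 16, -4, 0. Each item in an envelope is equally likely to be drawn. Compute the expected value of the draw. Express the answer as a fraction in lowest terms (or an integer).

145/24

E[X | Envelope I] = (17 + 11 + 14 + 3)/4 = 45/4
E[X | Envelope II] = (8 + 16 − 4 + 0)/4 = 5
E[X] = (1/6)·45/4 + (5/6)·5 = 145/24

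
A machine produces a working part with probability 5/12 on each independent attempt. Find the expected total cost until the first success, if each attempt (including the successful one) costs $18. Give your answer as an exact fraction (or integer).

216/5 dollars

E[#attempts] = 1/p = 12/5; E[cost] = 18·12/5 = 216/5.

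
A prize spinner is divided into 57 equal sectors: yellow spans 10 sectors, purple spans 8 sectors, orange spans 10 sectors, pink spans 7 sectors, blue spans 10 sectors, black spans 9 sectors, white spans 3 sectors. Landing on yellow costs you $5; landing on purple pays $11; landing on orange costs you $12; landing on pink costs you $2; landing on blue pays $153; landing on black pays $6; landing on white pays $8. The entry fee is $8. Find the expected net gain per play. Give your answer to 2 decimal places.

$18.53

E[payout] = (10/57)·(-5) + (8/57)·11 + (10/57)·(-12) + (7/57)·(-2) + (10/57)·153 + (9/57)·6 + (3/57)·8 = 504/19
Expected profit = 504/19 − 8 = 352/19 ≈ $18.53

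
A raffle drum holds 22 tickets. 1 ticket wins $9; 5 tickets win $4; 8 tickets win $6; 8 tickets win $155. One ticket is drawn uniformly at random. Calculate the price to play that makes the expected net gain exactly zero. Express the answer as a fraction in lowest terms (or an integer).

E[payout] = (1/22)·9 + (5/22)·4 + (8/22)·6 + (8/22)·155 = 1317/22
Fair fee = E[payout] = 1317/22

1317/22 dollars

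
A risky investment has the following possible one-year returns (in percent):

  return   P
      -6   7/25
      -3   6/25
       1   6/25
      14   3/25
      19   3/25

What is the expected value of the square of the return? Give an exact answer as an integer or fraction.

E[X²] = (7/25)·36 + (6/25)·9 + (6/25)·1 + (3/25)·196 + (3/25)·361
     = 1983/25

1983/25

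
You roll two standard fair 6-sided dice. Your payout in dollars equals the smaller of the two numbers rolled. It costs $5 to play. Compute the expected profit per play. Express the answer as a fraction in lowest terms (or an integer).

-89/36 dollars

Distribution of the smaller of the two numbers rolled: 1 w.p. 11/36, 2 w.p. 1/4, 3 w.p. 7/36, 4 w.p. 5/36, 5 w.p. 1/12, 6 w.p. 1/36
E[payout] = (11/36)·1 + (1/4)·2 + (7/36)·3 + (5/36)·4 + (1/12)·5 + (1/36)·6 = 91/36
Expected profit = 91/36 − 5 = -89/36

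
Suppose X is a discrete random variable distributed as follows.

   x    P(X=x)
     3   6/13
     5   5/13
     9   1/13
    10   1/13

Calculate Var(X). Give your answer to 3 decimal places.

4.947

E[X] = (6/13)·3 + (5/13)·5 + (1/13)·9 + (1/13)·10 = 62/13
E[X²] = (6/13)·9 + (5/13)·25 + (1/13)·81 + (1/13)·100 = 360/13
Var(X) = 360/13 − (62/13)² = 836/169 ≈ 4.947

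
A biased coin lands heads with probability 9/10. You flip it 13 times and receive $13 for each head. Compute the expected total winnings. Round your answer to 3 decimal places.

E[#heads] = 13·9/10 = 117/10 (linearity over flips).
E[winnings] = 13·117/10 = 1521/10.
≈ 152.100

$152.100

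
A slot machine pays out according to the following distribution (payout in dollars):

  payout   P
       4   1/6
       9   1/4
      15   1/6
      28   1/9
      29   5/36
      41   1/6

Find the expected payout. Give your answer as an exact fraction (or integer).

E[X] = (1/6)·4 + (1/4)·9 + (1/6)·15 + (1/9)·28 + (5/36)·29 + (1/6)·41
     = 349/18

349/18 dollars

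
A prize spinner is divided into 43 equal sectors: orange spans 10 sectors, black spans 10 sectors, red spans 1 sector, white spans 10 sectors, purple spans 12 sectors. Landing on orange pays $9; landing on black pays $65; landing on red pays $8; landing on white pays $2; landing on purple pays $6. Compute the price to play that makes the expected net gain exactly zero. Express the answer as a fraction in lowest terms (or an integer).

840/43 dollars

E[payout] = (10/43)·9 + (10/43)·65 + (1/43)·8 + (10/43)·2 + (12/43)·6 = 840/43
Fair fee = E[payout] = 840/43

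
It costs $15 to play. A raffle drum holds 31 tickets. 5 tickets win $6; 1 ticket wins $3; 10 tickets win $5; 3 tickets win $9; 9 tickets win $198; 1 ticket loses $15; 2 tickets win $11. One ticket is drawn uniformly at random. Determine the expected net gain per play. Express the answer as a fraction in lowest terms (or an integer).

E[payout] = (5/31)·6 + (1/31)·3 + (10/31)·5 + (3/31)·9 + (9/31)·198 + (1/31)·(-15) + (2/31)·11 = 1899/31
Expected profit = 1899/31 − 15 = 1434/31

1434/31 dollars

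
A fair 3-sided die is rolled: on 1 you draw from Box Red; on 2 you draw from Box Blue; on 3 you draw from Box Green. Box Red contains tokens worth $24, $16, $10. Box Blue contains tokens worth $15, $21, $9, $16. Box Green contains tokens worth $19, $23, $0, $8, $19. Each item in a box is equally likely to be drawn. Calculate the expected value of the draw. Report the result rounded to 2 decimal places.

$15.24

E[X | Box Red] = (24 + 16 + 10)/3 = 50/3
E[X | Box Blue] = (15 + 21 + 9 + 16)/4 = 61/4
E[X | Box Green] = (19 + 23 + 0 + 8 + 19)/5 = 69/5
E[X] = (1/3)·50/3 + (1/3)·61/4 + (1/3)·69/5 = 2743/180 ≈ 15.24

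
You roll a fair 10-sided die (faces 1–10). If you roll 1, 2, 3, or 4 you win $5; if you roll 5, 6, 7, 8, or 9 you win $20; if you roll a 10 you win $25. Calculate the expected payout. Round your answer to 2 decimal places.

E[payout] = (2/5)·5 + (1/2)·20 + (1/10)·25 = 29/2
≈ $14.50

$14.50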